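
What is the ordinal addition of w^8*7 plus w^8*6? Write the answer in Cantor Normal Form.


Ordinal addition w^8*7 + w^8*6:
Both terms have the same exponent 8.
w^e*c + w^e*d = w^e*(c+d).
Result = w^8*(7+6) = w^8*13

w^8*13


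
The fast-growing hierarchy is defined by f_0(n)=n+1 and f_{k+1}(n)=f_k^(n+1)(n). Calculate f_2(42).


f_2(42) = f_1^43(42)
f_1(m) = 2m + 1.
Iterating: f_1^k(n) = 2^k*(n+1) - 1.
f_2(42) = 2^43*(42+1) - 1 = 8796093022208*43 - 1 = 378231999954943

378231999954943


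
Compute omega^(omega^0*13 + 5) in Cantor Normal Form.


omega^(omega^0*13 + 5):
omega^0 = 1, so the exponent is 13 + 5 = 18 (finite ordinal addition).
Result = omega^18, already a single CNF term.

omega^18


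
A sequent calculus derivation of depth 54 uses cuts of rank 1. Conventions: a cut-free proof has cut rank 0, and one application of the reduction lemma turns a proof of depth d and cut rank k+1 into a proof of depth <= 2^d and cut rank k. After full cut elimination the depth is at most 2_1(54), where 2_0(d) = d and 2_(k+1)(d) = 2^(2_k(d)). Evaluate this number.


Each rank reduction sends depth d to at most 2^d; cut rank r needs r reductions.
2_0(54) = 54
2_1(54) = 2^54 = 18014398509481984
Cut-free depth bound = 18014398509481984

18014398509481984


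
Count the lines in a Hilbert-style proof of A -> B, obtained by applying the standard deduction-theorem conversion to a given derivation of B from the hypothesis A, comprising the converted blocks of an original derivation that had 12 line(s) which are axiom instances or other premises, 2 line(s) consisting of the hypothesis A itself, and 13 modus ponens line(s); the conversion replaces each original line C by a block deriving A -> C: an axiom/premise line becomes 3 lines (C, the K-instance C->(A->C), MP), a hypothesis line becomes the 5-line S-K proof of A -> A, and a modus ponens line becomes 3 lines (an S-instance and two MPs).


Deduction-theorem conversion, block by block:
- 12 axiom/premise lines -> 3 lines each = 36
- 2 hypothesis lines -> 5 lines each (identity proof A->A) = 10
- 13 MP lines -> 3 lines each (S-instance, MP, MP) = 39
Total = 36 + 10 + 39 = 85 lines.

85


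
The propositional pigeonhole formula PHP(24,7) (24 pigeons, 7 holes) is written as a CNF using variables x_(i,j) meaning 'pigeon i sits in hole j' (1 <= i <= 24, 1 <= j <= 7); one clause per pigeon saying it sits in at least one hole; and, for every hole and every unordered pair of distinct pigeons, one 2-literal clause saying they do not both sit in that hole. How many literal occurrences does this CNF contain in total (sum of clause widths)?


PHP(24,7): 24 pigeons, 7 holes, 24*7 = 168 variables.
- pigeon clauses: one per pigeon -> 24 clauses of width 7 -> 168 literals
- hole clauses: 7 holes * C(24,2) = 7 * 276 -> 1932 clauses of width 2 -> 3864 literals
Total literal occurrences = 168 + 3864 = 4032

4032


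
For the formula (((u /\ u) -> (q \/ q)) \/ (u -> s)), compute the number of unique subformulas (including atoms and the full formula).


Formula: (((u /\ u) -> (q \/ q)) \/ (u -> s))
Subformulas found:
  1. q
  2. u
  3. s
  4. (u /\ u)
  5. (q \/ q)
  6. (u -> s)
  7. ((u /\ u) -> (q \/ q))
  8. (((u /\ u) -> (q \/ q)) \/ (u -> s))
Total distinct subformulas = 8

8


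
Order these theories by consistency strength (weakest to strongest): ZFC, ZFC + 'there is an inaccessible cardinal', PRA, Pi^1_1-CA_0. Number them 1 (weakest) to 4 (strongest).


Ordering by consistency strength:
1. PRA
2. Pi^1_1-CA_0
3. ZFC
4. ZFC + 'there is an inaccessible cardinal'


ZFC=3, ZFC + 'there is an inaccessible cardinal'=4, PRA=1, Pi^1_1-CA_0=2


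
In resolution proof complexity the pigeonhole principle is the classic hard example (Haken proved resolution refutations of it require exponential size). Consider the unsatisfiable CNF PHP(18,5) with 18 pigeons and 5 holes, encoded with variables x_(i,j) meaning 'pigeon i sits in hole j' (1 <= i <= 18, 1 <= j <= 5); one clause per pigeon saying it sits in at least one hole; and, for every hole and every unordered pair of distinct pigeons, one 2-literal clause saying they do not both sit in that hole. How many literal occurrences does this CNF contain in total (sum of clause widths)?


PHP(18,5): 18 pigeons, 5 holes, 18*5 = 90 variables.
- pigeon clauses: one per pigeon -> 18 clauses of width 5 -> 90 literals
- hole clauses: 5 holes * C(18,2) = 5 * 153 -> 765 clauses of width 2 -> 1530 literals
Total literal occurrences = 90 + 1530 = 1620

1620


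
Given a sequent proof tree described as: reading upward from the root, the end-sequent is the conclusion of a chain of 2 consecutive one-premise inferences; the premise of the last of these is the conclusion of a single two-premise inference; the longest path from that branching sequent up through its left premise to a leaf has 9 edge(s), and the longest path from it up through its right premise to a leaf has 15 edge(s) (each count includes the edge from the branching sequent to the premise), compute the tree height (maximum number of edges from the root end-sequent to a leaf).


Longest path through the left premise: 9 edges (measured from the branching sequent)
Longest path through the right premise: 15 edges
Height of the subtree rooted at the branching sequent: max(9, 15) = 15
The branching sequent sits 2 edges above the root (the chain of one-premise inferences), so height = 15 + 2 = 17

17


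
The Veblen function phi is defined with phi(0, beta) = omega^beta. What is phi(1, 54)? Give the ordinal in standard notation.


phi(1, 54):
phi(1, beta) = epsilon_beta (the beta-th epsilon number).
phi(1, 54) = epsilon_54

epsilon_54


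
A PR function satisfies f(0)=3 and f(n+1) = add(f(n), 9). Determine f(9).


f(0) = 3
f(1) = add(f(0), 9) = add(3, 9) = 12
f(2) = add(f(1), 9) = add(12, 9) = 21
f(3) = add(f(2), 9) = add(21, 9) = 30
f(4) = add(f(3), 9) = add(30, 9) = 39
f(5) = add(f(4), 9) = add(39, 9) = 48
f(6) = add(f(5), 9) = add(48, 9) = 57
f(7) = add(f(6), 9) = add(57, 9) = 66
f(8) = add(f(7), 9) = add(66, 9) = 75
f(9) = add(f(8), 9) = add(75, 9) = 84


84


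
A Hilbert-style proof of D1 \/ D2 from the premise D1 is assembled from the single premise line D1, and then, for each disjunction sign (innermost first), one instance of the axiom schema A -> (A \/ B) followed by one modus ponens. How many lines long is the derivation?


Building the left-nested 2-ary disjunction from D1:
- 1 premise line (D1)
- 2 disjuncts means 1 disjunction sign; each needs 1 axiom instance + 1 MP = 2 lines: 2 * 1 = 2
Total = 1 + 2 = 3 lines.

3


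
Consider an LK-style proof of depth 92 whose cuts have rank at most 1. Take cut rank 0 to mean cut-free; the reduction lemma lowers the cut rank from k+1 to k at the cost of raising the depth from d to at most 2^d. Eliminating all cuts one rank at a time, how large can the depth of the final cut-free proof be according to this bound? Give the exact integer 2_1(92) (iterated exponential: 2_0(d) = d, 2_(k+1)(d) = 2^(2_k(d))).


Each rank reduction sends depth d to at most 2^d; cut rank r needs r reductions.
2_0(92) = 92
2_1(92) = 2^92 = 4951760157141521099596496896
Cut-free depth bound = 4951760157141521099596496896

4951760157141521099596496896


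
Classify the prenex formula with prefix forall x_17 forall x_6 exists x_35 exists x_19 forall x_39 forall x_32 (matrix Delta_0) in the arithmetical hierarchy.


Leading quantifier is forall, so the class is Pi.
Number of quantifier blocks = alternations + 1 = 2 + 1 = 3.
Classification: Pi_3

Pi_3


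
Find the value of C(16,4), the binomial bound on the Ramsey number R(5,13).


R(5,13) <= C(5+13-2, 5-1) = C(16, 4)
C(16, 4) = 16! / (4! * 12!)
= 1820

1820


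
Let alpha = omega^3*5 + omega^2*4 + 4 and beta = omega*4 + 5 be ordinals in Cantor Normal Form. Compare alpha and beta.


Compare term by term from highest exponent:
alpha = omega^3*5 + omega^2*4 + 4
beta = omega*4 + 5
Term 1: alpha has omega^3*5, beta has omega^1*4
Term 2: alpha has omega^2*4, beta has omega^0*5
Term 3: alpha has omega^0*4, beta has omega^0*0
Result: alpha > beta

alpha > beta


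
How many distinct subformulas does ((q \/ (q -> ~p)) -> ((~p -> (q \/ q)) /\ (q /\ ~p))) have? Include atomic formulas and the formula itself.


Formula: ((q \/ (q -> ~p)) -> ((~p -> (q \/ q)) /\ (q /\ ~p)))
Subformulas found:
  1. q
  2. p
  3. ~p
  4. (q \/ q)
  5. (q -> ~p)
  6. (q /\ ~p)
  7. (~p -> (q \/ q))
  8. (q \/ (q -> ~p))
  9. ((~p -> (q \/ q)) /\ (q /\ ~p))
  10. ((q \/ (q -> ~p)) -> ((~p -> (q \/ q)) /\ (q /\ ~p)))
Total distinct subformulas = 10

10


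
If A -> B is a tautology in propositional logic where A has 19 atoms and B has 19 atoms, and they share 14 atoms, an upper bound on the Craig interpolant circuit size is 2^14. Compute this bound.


Shared atoms = 14
Craig interpolant size bound = 2^14
= 16384

16384


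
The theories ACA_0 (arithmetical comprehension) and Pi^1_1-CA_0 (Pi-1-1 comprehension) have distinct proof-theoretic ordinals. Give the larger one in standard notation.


Proof-theoretic ordinal of ACA_0 (arithmetical comprehension): epsilon_0
Proof-theoretic ordinal of Pi^1_1-CA_0 (Pi-1-1 comprehension): psi_0(Omega_omega)
Comparing: epsilon_0 < psi_0(Omega_omega).
The larger ordinal is psi_0(Omega_omega) (from Pi^1_1-CA_0 (Pi-1-1 comprehension)).

psi_0(Omega_omega)


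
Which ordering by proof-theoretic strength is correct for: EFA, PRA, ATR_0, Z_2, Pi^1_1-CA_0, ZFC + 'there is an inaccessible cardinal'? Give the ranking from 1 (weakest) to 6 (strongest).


Ordering by consistency strength:
1. EFA
2. PRA
3. ATR_0
4. Pi^1_1-CA_0
5. Z_2
6. ZFC + 'there is an inaccessible cardinal'


EFA=1, PRA=2, ATR_0=3, Z_2=5, Pi^1_1-CA_0=4, ZFC + 'there is an inaccessible cardinal'=6


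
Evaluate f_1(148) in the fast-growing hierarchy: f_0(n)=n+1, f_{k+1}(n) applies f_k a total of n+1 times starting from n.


f_1(148) = f_0^149(148)
f_0 adds 1 each time, applied 149 times.
f_1(148) = 148 + 149 = 297

297


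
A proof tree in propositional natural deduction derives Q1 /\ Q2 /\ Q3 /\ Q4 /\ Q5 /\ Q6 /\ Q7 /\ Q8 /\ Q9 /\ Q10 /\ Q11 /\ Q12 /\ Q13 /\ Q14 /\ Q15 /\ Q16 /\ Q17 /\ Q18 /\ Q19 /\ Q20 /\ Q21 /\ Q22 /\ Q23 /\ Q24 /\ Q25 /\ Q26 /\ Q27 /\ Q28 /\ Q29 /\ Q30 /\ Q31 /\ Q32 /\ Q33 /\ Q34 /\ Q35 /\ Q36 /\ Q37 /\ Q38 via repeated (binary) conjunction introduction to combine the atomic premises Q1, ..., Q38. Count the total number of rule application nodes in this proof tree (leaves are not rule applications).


The target conjunction has 38 conjuncts, i.e. 37 binary /\ connectives.
Each conjunction-intro joins two pieces, so 38 atoms require 38-1 = 37 applications.
Total inference nodes = 37

37


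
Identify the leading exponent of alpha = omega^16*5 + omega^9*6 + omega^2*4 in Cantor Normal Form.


CNF: omega^16*5 + omega^9*6 + omega^2*4
The leading term is omega^16*5, which has exponent 16.

16


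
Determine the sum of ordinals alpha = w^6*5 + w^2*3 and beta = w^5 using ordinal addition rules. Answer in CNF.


Ordinal addition (w^6*5 + w^2*3) + w^5:
alpha's leading term has exponent 6 > beta's exponent 5, so it survives.
alpha's tail term has exponent 2 < beta's exponent 5, so it is absorbed by beta.
In ordinal addition, any term followed by a strictly larger-exponent term is absorbed.
Result = w^6*5 + w^5

w^6*5 + w^5


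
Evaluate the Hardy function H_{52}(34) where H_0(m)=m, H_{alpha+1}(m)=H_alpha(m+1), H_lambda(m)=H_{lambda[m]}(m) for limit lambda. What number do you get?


H_52(34):
For finite ordinals k, H_k(n) = n + k (each successor step adds 1).
H_52(34) = 34 + 52 = 86

86


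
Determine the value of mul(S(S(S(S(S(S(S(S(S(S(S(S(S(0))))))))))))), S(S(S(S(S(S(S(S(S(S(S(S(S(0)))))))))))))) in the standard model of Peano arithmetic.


mul(S^13(0), S^13(0)):
S^13(0) = 13
S^13(0) = 13
13 * 13 = 169

169


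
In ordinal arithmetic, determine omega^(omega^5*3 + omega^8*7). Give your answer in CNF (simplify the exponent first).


omega^(omega^5*3 + omega^8*7):
In ordinal addition a term is absorbed by a following term of strictly larger exponent: 5 < 8, so omega^5*3 + omega^8*7 = omega^8*7.
omega raised to a CNF ordinal is a single CNF term: Result = omega^(omega^8*7)

omega^(omega^8*7)


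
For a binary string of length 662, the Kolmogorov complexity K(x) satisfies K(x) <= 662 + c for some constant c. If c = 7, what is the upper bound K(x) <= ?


K(x) <= |x| + c = 662 + 7 = 669

669


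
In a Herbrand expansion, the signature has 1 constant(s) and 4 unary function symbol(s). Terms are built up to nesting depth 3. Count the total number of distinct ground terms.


Herbrand terms by depth:
Depth 0: 1 constants
Depth 1: 4 new terms (running total: 5)
Depth 2: 16 new terms (running total: 21)
Depth 3: 64 new terms (running total: 85)
Total distinct ground terms = 85

85


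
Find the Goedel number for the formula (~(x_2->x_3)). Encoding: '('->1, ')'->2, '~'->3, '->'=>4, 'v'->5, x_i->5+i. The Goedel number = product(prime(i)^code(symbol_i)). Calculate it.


Formula: (~(x_2->x_3))
Symbol codes: [1, 3, 1, 7, 4, 8, 2, 2]
Primes: [2, 3, 5, 7, 11, 13, 17, 19]
p_1^1 = 2^1 = 2
p_2^3 = 3^3 = 27
p_3^1 = 5^1 = 5
p_4^7 = 7^7 = 823543
p_5^4 = 11^4 = 14641
p_6^8 = 13^8 = 815730721
p_7^2 = 17^2 = 289
p_8^2 = 19^2 = 361
Product = 277059246018205980694455090

277059246018205980694455090


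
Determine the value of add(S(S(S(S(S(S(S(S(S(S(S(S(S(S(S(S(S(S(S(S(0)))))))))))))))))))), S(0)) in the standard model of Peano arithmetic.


add(S^20(0), S^1(0)):
S^20(0) = 20
S^1(0) = 1
20 + 1 = 21

21


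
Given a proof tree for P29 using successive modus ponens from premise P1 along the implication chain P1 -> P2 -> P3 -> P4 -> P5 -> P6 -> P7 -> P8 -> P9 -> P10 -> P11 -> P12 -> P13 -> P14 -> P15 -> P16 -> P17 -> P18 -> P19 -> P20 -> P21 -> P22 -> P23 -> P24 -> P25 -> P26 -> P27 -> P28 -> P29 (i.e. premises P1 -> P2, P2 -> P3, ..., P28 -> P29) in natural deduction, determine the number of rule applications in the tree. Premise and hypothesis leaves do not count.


We have a chain: P1 -> P2 -> P3 -> P4 -> P5 -> P6 -> P7 -> P8 -> P9 -> P10 -> P11 -> P12 -> P13 -> P14 -> P15 -> P16 -> P17 -> P18 -> P19 -> P20 -> P21 -> P22 -> P23 -> P24 -> P25 -> P26 -> P27 -> P28 -> P29.
Each modus ponens application produces the next variable.
The chain has 29 propositions, so 29-1 = 28 modus ponens steps.
Total inference nodes = 28

28


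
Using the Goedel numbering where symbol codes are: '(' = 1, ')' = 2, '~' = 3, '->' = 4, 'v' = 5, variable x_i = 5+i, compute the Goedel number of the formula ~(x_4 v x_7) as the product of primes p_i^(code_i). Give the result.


Formula: ~(x_4 v x_7)
Symbol codes: [3, 1, 9, 5, 12, 2]
Primes: [2, 3, 5, 7, 11, 13]
p_1^3 = 2^3 = 8
p_2^1 = 3^1 = 3
p_3^9 = 5^9 = 1953125
p_4^5 = 7^5 = 16807
p_5^12 = 11^12 = 3138428376721
p_6^2 = 13^2 = 169
Product = 417859622247933944203125000

417859622247933944203125000


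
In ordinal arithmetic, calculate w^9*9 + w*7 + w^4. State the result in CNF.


Ordinal addition (w^9*9 + w*7) + w^4:
alpha's leading term has exponent 9 > beta's exponent 4, so it survives.
alpha's tail term has exponent 1 < beta's exponent 4, so it is absorbed by beta.
In ordinal addition, any term followed by a strictly larger-exponent term is absorbed.
Result = w^9*9 + w^4

w^9*9 + w^4


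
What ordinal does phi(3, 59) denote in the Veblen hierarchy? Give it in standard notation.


phi(3, 59):
phi(3, beta) = eta_beta (the beta-th eta number, fixed point of zeta).
phi(3, 59) = eta_59

eta_59


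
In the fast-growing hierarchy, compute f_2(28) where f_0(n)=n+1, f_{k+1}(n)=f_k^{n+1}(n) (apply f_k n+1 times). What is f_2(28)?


f_2(28) = f_1^29(28)
f_1(m) = 2m + 1.
Iterating: f_1^k(n) = 2^k*(n+1) - 1.
f_2(28) = 2^29*(28+1) - 1 = 536870912*29 - 1 = 15569256447

15569256447


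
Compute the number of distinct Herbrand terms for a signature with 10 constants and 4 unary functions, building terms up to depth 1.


Herbrand terms by depth:
Depth 0: 10 constants
Depth 1: 40 new terms (running total: 50)
Total distinct ground terms = 50

50


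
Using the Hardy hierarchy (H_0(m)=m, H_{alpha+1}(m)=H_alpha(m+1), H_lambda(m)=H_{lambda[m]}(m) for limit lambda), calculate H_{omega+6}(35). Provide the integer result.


H_{omega+6}(35):
Unwind the 6 successor steps: H_{omega+6}(35) = H_omega(35+6) = H_omega(41).
H_omega(m) = H_m(m) = m + m = 2m.
Result = 2 * 41 = 82

82


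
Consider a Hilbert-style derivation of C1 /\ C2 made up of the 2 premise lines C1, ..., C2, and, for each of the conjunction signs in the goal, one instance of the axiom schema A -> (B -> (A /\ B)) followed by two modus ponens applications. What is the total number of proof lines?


Conjoining 2 premises:
- 2 premise lines
- the goal has 1 conjunction signs; each costs 1 axiom instance + 2 MP = 3 lines: 3 * 1 = 3
Total = 2 + 3 = 5 lines.

5


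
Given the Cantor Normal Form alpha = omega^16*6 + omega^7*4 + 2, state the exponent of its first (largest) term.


CNF: omega^16*6 + omega^7*4 + 2
The leading term is omega^16*6, which has exponent 16.

16


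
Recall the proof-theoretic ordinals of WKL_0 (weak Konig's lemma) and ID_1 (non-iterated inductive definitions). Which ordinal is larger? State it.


Proof-theoretic ordinal of WKL_0 (weak Konig's lemma): omega^omega
Proof-theoretic ordinal of ID_1 (non-iterated inductive definitions): psi_0(epsilon_{Omega+1})
Comparing: omega^omega < psi_0(epsilon_{Omega+1}).
The larger ordinal is psi_0(epsilon_{Omega+1}) (from ID_1 (non-iterated inductive definitions)).

psi_0(epsilon_{Omega+1})


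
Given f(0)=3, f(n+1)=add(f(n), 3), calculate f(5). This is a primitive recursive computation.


f(0) = 3
f(1) = add(f(0), 3) = add(3, 3) = 6
f(2) = add(f(1), 3) = add(6, 3) = 9
f(3) = add(f(2), 3) = add(9, 3) = 12
f(4) = add(f(3), 3) = add(12, 3) = 15
f(5) = add(f(4), 3) = add(15, 3) = 18


18


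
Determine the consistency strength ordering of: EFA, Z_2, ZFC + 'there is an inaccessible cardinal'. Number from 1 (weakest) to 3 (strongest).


Ordering by consistency strength:
1. EFA
2. Z_2
3. ZFC + 'there is an inaccessible cardinal'


EFA=1, Z_2=2, ZFC + 'there is an inaccessible cardinal'=3


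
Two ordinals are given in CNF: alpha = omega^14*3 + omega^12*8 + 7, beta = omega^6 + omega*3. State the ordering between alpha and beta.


Compare term by term from highest exponent:
alpha = omega^14*3 + omega^12*8 + 7
beta = omega^6 + omega*3
Term 1: alpha has omega^14*3, beta has omega^6*1
Term 2: alpha has omega^12*8, beta has omega^1*3
Term 3: alpha has omega^0*7, beta has omega^0*0
Result: alpha > beta

alpha > beta


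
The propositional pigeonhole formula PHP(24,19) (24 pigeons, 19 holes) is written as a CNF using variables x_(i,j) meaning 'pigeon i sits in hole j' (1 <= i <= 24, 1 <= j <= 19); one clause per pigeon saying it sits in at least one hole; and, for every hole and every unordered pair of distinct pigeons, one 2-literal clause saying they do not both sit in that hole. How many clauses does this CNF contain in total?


PHP(24,19): 24 pigeons, 19 holes, 24*19 = 456 variables.
- pigeon clauses: one per pigeon -> 24 clauses
- hole clauses: 19 holes * C(24,2) = 19 * 276 -> 5244 clauses
Total clauses = 24 + 5244 = 5268

5268


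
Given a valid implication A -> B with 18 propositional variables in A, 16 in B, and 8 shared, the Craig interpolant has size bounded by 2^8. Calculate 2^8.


Shared atoms = 8
Craig interpolant size bound = 2^8
= 256

256


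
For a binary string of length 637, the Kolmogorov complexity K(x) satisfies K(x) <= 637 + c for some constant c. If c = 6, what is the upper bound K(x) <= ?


K(x) <= |x| + c = 637 + 6 = 643

643


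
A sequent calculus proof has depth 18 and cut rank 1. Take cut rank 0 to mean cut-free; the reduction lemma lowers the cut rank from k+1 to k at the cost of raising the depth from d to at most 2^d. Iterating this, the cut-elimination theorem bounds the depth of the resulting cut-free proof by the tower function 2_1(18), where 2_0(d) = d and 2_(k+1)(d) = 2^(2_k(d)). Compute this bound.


Each rank reduction sends depth d to at most 2^d; cut rank r needs r reductions.
2_0(18) = 18
2_1(18) = 2^18 = 262144
Cut-free depth bound = 262144

262144


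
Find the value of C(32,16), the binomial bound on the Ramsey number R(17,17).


R(17,17) <= C(17+17-2, 17-1) = C(32, 16)
C(32, 16) = 32! / (16! * 16!)
= 601080390

601080390


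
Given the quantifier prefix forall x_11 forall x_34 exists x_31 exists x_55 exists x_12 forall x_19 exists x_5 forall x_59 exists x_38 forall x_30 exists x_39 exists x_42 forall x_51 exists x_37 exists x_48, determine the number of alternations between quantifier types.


Walk the prefix and count type changes:
  position 1: forall -> forall
  position 2: forall -> exists <-- alternation
  position 3: exists -> exists
  position 4: exists -> exists
  position 5: exists -> forall <-- alternation
  position 6: forall -> exists <-- alternation
  position 7: exists -> forall <-- alternation
  position 8: forall -> exists <-- alternation
  position 9: exists -> forall <-- alternation
  position 10: forall -> exists <-- alternation
  position 11: exists -> exists
  position 12: exists -> forall <-- alternation
  position 13: forall -> exists <-- alternation
  position 14: exists -> exists
Total alternations = 9

9


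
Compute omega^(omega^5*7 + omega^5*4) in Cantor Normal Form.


omega^(omega^5*7 + omega^5*4):
Both terms of the exponent have the same exponent 5, so they merge: omega^5*7 + omega^5*4 = omega^5*(7+4) = omega^5*11.
omega raised to a CNF ordinal is a single CNF term: Result = omega^(omega^5*11)

omega^(omega^5*11)


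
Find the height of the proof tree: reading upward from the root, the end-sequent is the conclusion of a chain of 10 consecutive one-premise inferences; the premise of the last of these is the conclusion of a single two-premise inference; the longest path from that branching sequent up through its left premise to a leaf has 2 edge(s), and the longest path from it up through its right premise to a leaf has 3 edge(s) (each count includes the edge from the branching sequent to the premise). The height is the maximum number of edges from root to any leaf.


Longest path through the left premise: 2 edges (measured from the branching sequent)
Longest path through the right premise: 3 edges
Height of the subtree rooted at the branching sequent: max(2, 3) = 3
The branching sequent sits 10 edges above the root (the chain of one-premise inferences), so height = 3 + 10 = 13

13


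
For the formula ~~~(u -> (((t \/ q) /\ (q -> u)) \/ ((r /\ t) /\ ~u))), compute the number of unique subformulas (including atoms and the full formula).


Formula: ~~~(u -> (((t \/ q) /\ (q -> u)) \/ ((r /\ t) /\ ~u)))
Subformulas found:
  1. q
  2. u
  3. r
  4. t
  5. ~u
  6. (r /\ t)
  7. (t \/ q)
  8. (q -> u)
  9. ((r /\ t) /\ ~u)
  10. ((t \/ q) /\ (q -> u))
  11. (((t \/ q) /\ (q -> u)) \/ ((r /\ t) /\ ~u))
  12. (u -> (((t \/ q) /\ (q -> u)) \/ ((r /\ t) /\ ~u)))
  13. ~(u -> (((t \/ q) /\ (q -> u)) \/ ((r /\ t) /\ ~u)))
  14. ~~(u -> (((t \/ q) /\ (q -> u)) \/ ((r /\ t) /\ ~u)))
  15. ~~~(u -> (((t \/ q) /\ (q -> u)) \/ ((r /\ t) /\ ~u)))
Total distinct subformulas = 15

15


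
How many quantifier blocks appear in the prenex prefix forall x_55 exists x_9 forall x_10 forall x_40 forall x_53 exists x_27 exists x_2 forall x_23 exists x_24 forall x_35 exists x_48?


Alternations = 7.
Blocks = alternations + 1 = 8

8


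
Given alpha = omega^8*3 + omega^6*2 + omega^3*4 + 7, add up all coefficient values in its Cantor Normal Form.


CNF: omega^8*3 + omega^6*2 + omega^3*4 + 7
Coefficients: 3 + 2 + 4 + 7 = 16

16


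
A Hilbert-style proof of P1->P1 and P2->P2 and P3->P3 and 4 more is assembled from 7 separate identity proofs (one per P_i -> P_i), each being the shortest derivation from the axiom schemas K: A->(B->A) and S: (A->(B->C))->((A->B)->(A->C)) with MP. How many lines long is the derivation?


The shortest proof of A->A from K and S in the Hilbert calculus has exactly 5 lines:
(1) K instance A->((A->A)->A), (2) S instance, (3) MP on 1,2, (4) K instance A->(A->A), (5) MP on 3,4.
For 7 independent identities: 7 * 5 = 35 lines total.

35


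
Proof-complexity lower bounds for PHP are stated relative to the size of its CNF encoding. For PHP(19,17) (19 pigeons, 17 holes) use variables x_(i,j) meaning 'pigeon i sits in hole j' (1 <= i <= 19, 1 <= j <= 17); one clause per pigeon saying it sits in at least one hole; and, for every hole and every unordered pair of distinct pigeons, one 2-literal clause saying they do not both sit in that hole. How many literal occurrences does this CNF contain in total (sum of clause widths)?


PHP(19,17): 19 pigeons, 17 holes, 19*17 = 323 variables.
- pigeon clauses: one per pigeon -> 19 clauses of width 17 -> 323 literals
- hole clauses: 17 holes * C(19,2) = 17 * 171 -> 2907 clauses of width 2 -> 5814 literals
Total literal occurrences = 323 + 5814 = 6137

6137


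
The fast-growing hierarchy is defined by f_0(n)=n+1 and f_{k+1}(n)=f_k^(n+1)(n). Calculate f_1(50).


f_1(50) = f_0^51(50)
f_0 adds 1 each time, applied 51 times.
f_1(50) = 50 + 51 = 101

101


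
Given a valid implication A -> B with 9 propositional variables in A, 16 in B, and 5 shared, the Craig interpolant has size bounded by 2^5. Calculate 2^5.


Shared atoms = 5
Craig interpolant size bound = 2^5
= 32

32


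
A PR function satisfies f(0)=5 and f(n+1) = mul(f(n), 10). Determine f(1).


f(0) = 5
f(1) = mul(f(0), 10) = mul(5, 10) = 50


50


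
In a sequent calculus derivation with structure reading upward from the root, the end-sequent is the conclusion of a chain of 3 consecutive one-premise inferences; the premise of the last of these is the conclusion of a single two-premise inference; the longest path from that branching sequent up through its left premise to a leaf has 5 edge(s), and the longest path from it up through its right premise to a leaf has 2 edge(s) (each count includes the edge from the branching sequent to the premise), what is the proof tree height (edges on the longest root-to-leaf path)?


Longest path through the left premise: 5 edges (measured from the branching sequent)
Longest path through the right premise: 2 edges
Height of the subtree rooted at the branching sequent: max(5, 2) = 5
The branching sequent sits 3 edges above the root (the chain of one-premise inferences), so height = 5 + 3 = 8

8


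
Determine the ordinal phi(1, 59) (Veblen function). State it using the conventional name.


phi(1, 59):
phi(1, beta) = epsilon_beta (the beta-th epsilon number).
phi(1, 59) = epsilon_59

epsilon_59


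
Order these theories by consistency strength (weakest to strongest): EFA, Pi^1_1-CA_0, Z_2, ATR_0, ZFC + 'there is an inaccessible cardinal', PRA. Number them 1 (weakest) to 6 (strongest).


Ordering by consistency strength:
1. EFA
2. PRA
3. ATR_0
4. Pi^1_1-CA_0
5. Z_2
6. ZFC + 'there is an inaccessible cardinal'


EFA=1, Pi^1_1-CA_0=4, Z_2=5, ATR_0=3, ZFC + 'there is an inaccessible cardinal'=6, PRA=2


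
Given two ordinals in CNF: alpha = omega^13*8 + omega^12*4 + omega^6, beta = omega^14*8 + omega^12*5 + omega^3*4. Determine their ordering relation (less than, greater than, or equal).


Compare term by term from highest exponent:
alpha = omega^13*8 + omega^12*4 + omega^6
beta = omega^14*8 + omega^12*5 + omega^3*4
Term 1: alpha has omega^13*8, beta has omega^14*8
Term 2: alpha has omega^12*4, beta has omega^12*5
Term 3: alpha has omega^6*1, beta has omega^3*4
Result: alpha < beta

alpha < beta


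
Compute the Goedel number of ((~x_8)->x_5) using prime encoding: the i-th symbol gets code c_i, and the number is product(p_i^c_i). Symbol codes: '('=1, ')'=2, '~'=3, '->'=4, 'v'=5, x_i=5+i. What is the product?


Formula: ((~x_8)->x_5)
Symbol codes: [1, 1, 3, 13, 2, 4, 10, 2]
Primes: [2, 3, 5, 7, 11, 13, 17, 19]
p_1^1 = 2^1 = 2
p_2^1 = 3^1 = 3
p_3^3 = 5^3 = 125
p_4^13 = 7^13 = 96889010407
p_5^2 = 11^2 = 121
p_6^4 = 13^4 = 28561
p_7^10 = 17^10 = 2015993900449
p_8^2 = 19^2 = 361
Product = 182764136470115898993354678466097250

182764136470115898993354678466097250


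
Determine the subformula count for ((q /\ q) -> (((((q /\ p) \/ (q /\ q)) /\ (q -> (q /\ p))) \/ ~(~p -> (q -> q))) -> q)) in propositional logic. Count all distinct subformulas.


Formula: ((q /\ q) -> (((((q /\ p) \/ (q /\ q)) /\ (q -> (q /\ p))) \/ ~(~p -> (q -> q))) -> q))
Subformulas found:
  1. q
  2. p
  3. ~p
  4. (q /\ p)
  5. (q /\ q)
  6. (q -> q)
  7. (q -> (q /\ p))
  8. (~p -> (q -> q))
  9. ~(~p -> (q -> q))
  10. ((q /\ p) \/ (q /\ q))
  11. (((q /\ p) \/ (q /\ q)) /\ (q -> (q /\ p)))
  12. ((((q /\ p) \/ (q /\ q)) /\ (q -> (q /\ p))) \/ ~(~p -> (q -> q)))
  13. (((((q /\ p) \/ (q /\ q)) /\ (q -> (q /\ p))) \/ ~(~p -> (q -> q))) -> q)
  14. ((q /\ q) -> (((((q /\ p) \/ (q /\ q)) /\ (q -> (q /\ p))) \/ ~(~p -> (q -> q))) -> q))
Total distinct subformulas = 14

14


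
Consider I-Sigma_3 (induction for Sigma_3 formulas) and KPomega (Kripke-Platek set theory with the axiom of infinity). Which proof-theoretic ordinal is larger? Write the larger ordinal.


Proof-theoretic ordinal of I-Sigma_3 (induction for Sigma_3 formulas): omega^(omega^(omega^omega))
Proof-theoretic ordinal of KPomega (Kripke-Platek set theory with the axiom of infinity): psi_0(epsilon_{Omega+1})
Comparing: omega^(omega^(omega^omega)) < psi_0(epsilon_{Omega+1}).
The larger ordinal is psi_0(epsilon_{Omega+1}) (from KPomega (Kripke-Platek set theory with the axiom of infinity)).

psi_0(epsilon_{Omega+1})


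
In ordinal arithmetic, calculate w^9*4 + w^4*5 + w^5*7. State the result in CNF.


Ordinal addition (w^9*4 + w^4*5) + w^5*7:
alpha's leading term has exponent 9 > beta's exponent 5, so it survives.
alpha's tail term has exponent 4 < beta's exponent 5, so it is absorbed by beta.
In ordinal addition, any term followed by a strictly larger-exponent term is absorbed.
Result = w^9*4 + w^5*7

w^9*4 + w^5*7


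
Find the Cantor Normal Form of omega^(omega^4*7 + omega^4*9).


omega^(omega^4*7 + omega^4*9):
Both terms of the exponent have the same exponent 4, so they merge: omega^4*7 + omega^4*9 = omega^4*(7+9) = omega^4*16.
omega raised to a CNF ordinal is a single CNF term: Result = omega^(omega^4*16)

omega^(omega^4*16)


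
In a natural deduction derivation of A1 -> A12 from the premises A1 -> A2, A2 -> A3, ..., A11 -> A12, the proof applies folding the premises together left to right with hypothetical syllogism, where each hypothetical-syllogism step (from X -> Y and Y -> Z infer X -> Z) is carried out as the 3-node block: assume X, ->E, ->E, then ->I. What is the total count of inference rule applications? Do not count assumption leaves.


There are 11 premises in the chain. The first HS step combines premises 1 and 2; each further premise needs one more HS step.
So 11 premises require 11 - 1 = 10 hypothetical-syllogism steps.
Each HS step uses 3 inference nodes (->E, ->E, ->I).
10 * 3 = 30 total inference nodes.

30


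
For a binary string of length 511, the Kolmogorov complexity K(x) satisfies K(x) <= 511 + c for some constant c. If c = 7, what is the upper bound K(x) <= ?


K(x) <= |x| + c = 511 + 7 = 518

518


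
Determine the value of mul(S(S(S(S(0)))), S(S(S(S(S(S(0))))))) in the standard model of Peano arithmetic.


mul(S^4(0), S^6(0)):
S^4(0) = 4
S^6(0) = 6
4 * 6 = 24

24


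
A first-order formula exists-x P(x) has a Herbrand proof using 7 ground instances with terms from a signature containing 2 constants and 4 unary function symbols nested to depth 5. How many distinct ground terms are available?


Herbrand terms by depth:
Depth 0: 2 constants
Depth 1: 8 new terms (running total: 10)
Depth 2: 32 new terms (running total: 42)
Depth 3: 128 new terms (running total: 170)
Depth 4: 512 new terms (running total: 682)
Depth 5: 2048 new terms (running total: 2730)
Total distinct ground terms = 2730

2730


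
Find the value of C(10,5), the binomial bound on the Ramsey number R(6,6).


R(6,6) <= C(6+6-2, 6-1) = C(10, 5)
C(10, 5) = 10! / (5! * 5!)
= 252

252


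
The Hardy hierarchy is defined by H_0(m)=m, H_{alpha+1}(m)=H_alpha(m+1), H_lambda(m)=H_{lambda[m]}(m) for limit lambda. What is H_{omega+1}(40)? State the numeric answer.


H_{omega+1}(40):
Unwind the 1 successor steps: H_{omega+1}(40) = H_omega(40+1) = H_omega(41).
H_omega(m) = H_m(m) = m + m = 2m.
Result = 2 * 41 = 82

82


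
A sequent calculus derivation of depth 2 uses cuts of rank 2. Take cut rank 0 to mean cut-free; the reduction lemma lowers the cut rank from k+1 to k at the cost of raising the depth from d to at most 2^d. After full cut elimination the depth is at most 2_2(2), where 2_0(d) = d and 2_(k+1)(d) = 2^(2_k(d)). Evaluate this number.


Each rank reduction sends depth d to at most 2^d; cut rank r needs r reductions.
2_0(2) = 2
2_1(2) = 2^2 = 4
2_2(2) = 2^4 = 16
Cut-free depth bound = 16

16


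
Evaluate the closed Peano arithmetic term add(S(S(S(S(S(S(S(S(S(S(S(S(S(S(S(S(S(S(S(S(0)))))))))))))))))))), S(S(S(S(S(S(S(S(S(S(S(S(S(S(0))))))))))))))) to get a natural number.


add(S^20(0), S^14(0)):
S^20(0) = 20
S^14(0) = 14
20 + 14 = 34

34


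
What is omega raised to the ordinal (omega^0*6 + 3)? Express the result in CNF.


omega^(omega^0*6 + 3):
omega^0 = 1, so the exponent is 6 + 3 = 9 (finite ordinal addition).
Result = omega^9, already a single CNF term.

omega^9


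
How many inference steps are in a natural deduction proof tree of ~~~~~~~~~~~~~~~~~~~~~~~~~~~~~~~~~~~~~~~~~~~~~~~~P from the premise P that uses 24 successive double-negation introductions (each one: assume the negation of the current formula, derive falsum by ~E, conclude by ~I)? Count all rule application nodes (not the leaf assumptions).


Each double-negation introduction (from C infer ~~C) uses 2 inference nodes: one ~E (C and ~C give falsum) and one ~I (discharge ~C).
24 double negations = 24 * 2 = 48 inference nodes.

48


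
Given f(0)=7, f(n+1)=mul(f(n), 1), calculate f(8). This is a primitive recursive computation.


f(0) = 7
f(1) = mul(f(0), 1) = mul(7, 1) = 7
f(2) = mul(f(1), 1) = mul(7, 1) = 7
f(3) = mul(f(2), 1) = mul(7, 1) = 7
f(4) = mul(f(3), 1) = mul(7, 1) = 7
f(5) = mul(f(4), 1) = mul(7, 1) = 7
f(6) = mul(f(5), 1) = mul(7, 1) = 7
f(7) = mul(f(6), 1) = mul(7, 1) = 7
f(8) = mul(f(7), 1) = mul(7, 1) = 7


7


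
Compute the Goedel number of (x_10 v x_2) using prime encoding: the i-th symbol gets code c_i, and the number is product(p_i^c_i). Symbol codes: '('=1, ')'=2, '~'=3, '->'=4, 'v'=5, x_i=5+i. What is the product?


Formula: (x_10 v x_2)
Symbol codes: [1, 15, 5, 7, 2]
Primes: [2, 3, 5, 7, 11]
p_1^1 = 2^1 = 2
p_2^15 = 3^15 = 14348907
p_3^5 = 5^5 = 3125
p_4^7 = 7^7 = 823543
p_5^2 = 11^2 = 121
Product = 8936562325110131250

8936562325110131250


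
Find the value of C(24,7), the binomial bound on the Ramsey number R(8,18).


R(8,18) <= C(8+18-2, 8-1) = C(24, 7)
C(24, 7) = 24! / (7! * 17!)
= 346104

346104


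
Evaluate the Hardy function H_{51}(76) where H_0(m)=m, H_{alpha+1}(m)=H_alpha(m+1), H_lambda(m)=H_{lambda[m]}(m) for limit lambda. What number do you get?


H_51(76):
For finite ordinals k, H_k(n) = n + k (each successor step adds 1).
H_51(76) = 76 + 51 = 127

127


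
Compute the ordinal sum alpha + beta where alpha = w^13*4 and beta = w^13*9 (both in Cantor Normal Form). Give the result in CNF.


Ordinal addition w^13*4 + w^13*9:
Both terms have the same exponent 13.
w^e*c + w^e*d = w^e*(c+d).
Result = w^13*(4+9) = w^13*13

w^13*13


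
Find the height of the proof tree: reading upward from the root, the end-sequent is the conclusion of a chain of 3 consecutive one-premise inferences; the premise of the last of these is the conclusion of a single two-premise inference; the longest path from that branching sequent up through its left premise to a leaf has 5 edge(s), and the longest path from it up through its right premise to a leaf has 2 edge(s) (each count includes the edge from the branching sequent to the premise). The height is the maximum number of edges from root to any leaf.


Longest path through the left premise: 5 edges (measured from the branching sequent)
Longest path through the right premise: 2 edges
Height of the subtree rooted at the branching sequent: max(5, 2) = 5
The branching sequent sits 3 edges above the root (the chain of one-premise inferences), so height = 5 + 3 = 8

8


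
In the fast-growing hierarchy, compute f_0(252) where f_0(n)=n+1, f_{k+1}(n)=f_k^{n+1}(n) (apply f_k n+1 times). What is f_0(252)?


f_0(252) = 252 + 1 = 253

253


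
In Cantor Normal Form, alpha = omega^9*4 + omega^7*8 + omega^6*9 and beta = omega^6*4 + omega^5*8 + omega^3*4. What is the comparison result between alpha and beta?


Compare term by term from highest exponent:
alpha = omega^9*4 + omega^7*8 + omega^6*9
beta = omega^6*4 + omega^5*8 + omega^3*4
Term 1: alpha has omega^9*4, beta has omega^6*4
Term 2: alpha has omega^7*8, beta has omega^5*8
Term 3: alpha has omega^6*9, beta has omega^3*4
Result: alpha > beta

alpha > beta


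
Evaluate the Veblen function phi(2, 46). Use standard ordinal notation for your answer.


phi(2, 46):
phi(2, beta) = zeta_beta (the beta-th zeta number, fixed point of epsilon).
phi(2, 46) = zeta_46

zeta_46


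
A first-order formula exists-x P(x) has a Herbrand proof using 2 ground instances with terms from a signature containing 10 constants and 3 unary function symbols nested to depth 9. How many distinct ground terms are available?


Herbrand terms by depth:
Depth 0: 10 constants
Depth 1: 30 new terms (running total: 40)
Depth 2: 90 new terms (running total: 130)
Depth 3: 270 new terms (running total: 400)
Depth 4: 810 new terms (running total: 1210)
Depth 5: 2430 new terms (running total: 3640)
Depth 6: 7290 new terms (running total: 10930)
Depth 7: 21870 new terms (running total: 32800)
Depth 8: 65610 new terms (running total: 98410)
Depth 9: 196830 new terms (running total: 295240)
Total distinct ground terms = 295240

295240


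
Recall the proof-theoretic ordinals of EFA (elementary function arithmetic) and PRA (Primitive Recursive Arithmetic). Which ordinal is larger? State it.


Proof-theoretic ordinal of EFA (elementary function arithmetic): omega^3
Proof-theoretic ordinal of PRA (Primitive Recursive Arithmetic): omega^omega
Comparing: omega^3 < omega^omega.
The larger ordinal is omega^omega (from PRA (Primitive Recursive Arithmetic)).

omega^omega


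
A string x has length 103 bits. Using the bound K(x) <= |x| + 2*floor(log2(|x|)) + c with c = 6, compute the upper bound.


floor(log2(103)) = 6
2 * 6 = 12
K(x) <= 103 + 12 + 6 = 121

121


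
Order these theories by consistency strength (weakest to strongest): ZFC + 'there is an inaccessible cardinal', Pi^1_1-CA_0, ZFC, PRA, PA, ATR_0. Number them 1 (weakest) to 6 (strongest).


Ordering by consistency strength:
1. PRA
2. PA
3. ATR_0
4. Pi^1_1-CA_0
5. ZFC
6. ZFC + 'there is an inaccessible cardinal'


ZFC + 'there is an inaccessible cardinal'=6, Pi^1_1-CA_0=4, ZFC=5, PRA=1, PA=2, ATR_0=3


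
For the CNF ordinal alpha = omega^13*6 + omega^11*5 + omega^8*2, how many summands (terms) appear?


CNF: omega^13*6 + omega^11*5 + omega^8*2
Count the summands separated by '+':
  term 1: omega^13*6
  term 2: omega^11*5
  term 3: omega^8*2
Total terms = 3

3


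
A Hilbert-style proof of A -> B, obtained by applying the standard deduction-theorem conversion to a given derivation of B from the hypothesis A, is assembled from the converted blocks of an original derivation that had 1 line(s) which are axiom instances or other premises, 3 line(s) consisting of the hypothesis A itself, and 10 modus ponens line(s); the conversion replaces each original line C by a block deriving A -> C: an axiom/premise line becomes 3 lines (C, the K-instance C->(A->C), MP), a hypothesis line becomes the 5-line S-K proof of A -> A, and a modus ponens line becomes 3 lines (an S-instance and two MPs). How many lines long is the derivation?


Deduction-theorem conversion, block by block:
- 1 axiom/premise lines -> 3 lines each = 3
- 3 hypothesis lines -> 5 lines each (identity proof A->A) = 15
- 10 MP lines -> 3 lines each (S-instance, MP, MP) = 30
Total = 3 + 15 + 30 = 48 lines.

48
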